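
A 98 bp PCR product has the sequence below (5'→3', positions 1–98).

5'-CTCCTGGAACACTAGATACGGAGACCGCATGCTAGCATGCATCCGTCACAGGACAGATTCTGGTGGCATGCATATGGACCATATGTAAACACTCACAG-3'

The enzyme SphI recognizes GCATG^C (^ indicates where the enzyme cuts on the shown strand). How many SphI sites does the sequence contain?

GCATGC occurs starting at positions 27, 35, 66.
SphI cuts at 3 sites.

3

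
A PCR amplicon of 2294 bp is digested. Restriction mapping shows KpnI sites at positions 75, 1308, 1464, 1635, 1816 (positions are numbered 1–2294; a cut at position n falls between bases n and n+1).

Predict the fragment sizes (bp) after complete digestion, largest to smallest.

Linear molecule, 5 cuts → 6 fragments:
  75 − 0 = 75 bp
  1308 − 75 = 1233 bp
  1464 − 1308 = 156 bp
  1635 − 1464 = 171 bp
  1816 − 1635 = 181 bp
  2294 − 1816 = 478 bp
Sorted largest to smallest: 1233, 478, 181, 171, 156, 75 bp.

1233, 478, 181, 171, 156, 75 bp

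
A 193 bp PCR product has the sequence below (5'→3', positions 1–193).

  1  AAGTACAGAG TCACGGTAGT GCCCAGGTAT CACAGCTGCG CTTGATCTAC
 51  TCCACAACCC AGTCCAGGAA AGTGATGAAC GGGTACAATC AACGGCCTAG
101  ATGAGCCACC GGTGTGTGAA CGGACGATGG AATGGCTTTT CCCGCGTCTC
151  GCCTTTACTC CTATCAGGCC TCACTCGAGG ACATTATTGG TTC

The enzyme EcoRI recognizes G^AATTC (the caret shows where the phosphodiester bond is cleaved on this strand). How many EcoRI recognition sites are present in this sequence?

0

No occurrence of GAATTC is present in the sequence.
EcoRI does not cut: 0 sites.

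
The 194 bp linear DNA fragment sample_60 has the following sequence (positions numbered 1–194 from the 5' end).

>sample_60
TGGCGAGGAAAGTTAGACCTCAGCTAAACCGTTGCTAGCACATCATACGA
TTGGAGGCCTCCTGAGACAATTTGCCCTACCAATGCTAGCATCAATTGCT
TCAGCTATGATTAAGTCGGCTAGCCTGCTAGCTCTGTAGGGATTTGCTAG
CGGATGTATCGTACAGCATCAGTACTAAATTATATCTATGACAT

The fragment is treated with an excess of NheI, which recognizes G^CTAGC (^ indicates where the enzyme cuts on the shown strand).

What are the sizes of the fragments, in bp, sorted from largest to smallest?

NheI sites (GCTAGC) start at positions 34, 85, 119, 127, 146.
NheI cuts after the first base of each site, so after positions 34, 85, 119, 127, 146.
Linear molecule, 5 cuts → 6 fragments:
  1–34 → 34 bp
  35–85 → 51 bp
  86–119 → 34 bp
  120–127 → 8 bp
  128–146 → 19 bp
  147–194 → 48 bp
Sorted largest to smallest: 51, 48, 34, 34, 19, 8 bp.

51, 48, 34, 34, 19, 8 bp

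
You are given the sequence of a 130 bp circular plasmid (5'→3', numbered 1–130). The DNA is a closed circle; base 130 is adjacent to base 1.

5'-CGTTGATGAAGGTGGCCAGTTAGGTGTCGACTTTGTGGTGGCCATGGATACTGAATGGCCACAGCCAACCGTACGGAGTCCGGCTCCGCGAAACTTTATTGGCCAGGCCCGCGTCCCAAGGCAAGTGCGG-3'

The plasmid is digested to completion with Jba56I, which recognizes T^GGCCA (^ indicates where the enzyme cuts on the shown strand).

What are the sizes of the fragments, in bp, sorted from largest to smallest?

Jba56I sites (TGGCCA) start at positions 13, 39, 56, 100.
Jba56I cuts after the first base of each site, so after positions 13, 39, 56, 100.
Circular molecule, 4 cuts → 4 fragments:
  14–39 → 26 bp
  40–56 → 17 bp
  57–100 → 44 bp
  101–130 then 1–13 → 30 + 13 = 43 bp
Sorted largest to smallest: 44, 43, 26, 17 bp.

44, 43, 26, 17 bp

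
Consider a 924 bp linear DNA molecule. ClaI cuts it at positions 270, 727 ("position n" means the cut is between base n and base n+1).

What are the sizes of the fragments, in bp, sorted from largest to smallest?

457, 270, 197 bp

Linear molecule, 2 cuts → 3 fragments:
  270 − 0 = 270 bp
  727 − 270 = 457 bp
  924 − 727 = 197 bp
Sorted largest to smallest: 457, 270, 197 bp.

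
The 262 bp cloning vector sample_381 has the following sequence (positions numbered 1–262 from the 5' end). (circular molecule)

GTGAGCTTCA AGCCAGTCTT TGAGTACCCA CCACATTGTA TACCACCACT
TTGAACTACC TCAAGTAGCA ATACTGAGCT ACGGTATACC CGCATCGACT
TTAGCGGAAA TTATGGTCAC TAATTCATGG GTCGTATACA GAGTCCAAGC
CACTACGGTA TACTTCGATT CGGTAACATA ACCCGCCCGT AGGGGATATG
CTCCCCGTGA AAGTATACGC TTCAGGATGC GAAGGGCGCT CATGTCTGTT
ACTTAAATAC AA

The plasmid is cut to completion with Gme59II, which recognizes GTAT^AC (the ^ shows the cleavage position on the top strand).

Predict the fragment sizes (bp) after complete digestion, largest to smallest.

Gme59II sites (GTATAC) start at positions 38, 84, 134, 158, 213.
Gme59II cuts after base 4 of each site, so after positions 41, 87, 137, 161, 216.
Circular molecule, 5 cuts → 5 fragments:
  42–87 → 46 bp
  88–137 → 50 bp
  138–161 → 24 bp
  162–216 → 55 bp
  217–262 then 1–41 → 46 + 41 = 87 bp
Sorted largest to smallest: 87, 55, 50, 46, 24 bp.

87, 55, 50, 46, 24 bp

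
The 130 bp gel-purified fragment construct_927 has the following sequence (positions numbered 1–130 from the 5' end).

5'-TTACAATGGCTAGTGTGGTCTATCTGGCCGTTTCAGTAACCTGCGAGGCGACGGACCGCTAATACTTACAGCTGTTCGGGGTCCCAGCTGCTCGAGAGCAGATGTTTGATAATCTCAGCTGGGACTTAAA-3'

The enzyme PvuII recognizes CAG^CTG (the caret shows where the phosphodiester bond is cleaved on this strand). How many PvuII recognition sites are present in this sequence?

3

CAGCTG occurs starting at positions 69, 85, 116.
PvuII cuts at 3 sites.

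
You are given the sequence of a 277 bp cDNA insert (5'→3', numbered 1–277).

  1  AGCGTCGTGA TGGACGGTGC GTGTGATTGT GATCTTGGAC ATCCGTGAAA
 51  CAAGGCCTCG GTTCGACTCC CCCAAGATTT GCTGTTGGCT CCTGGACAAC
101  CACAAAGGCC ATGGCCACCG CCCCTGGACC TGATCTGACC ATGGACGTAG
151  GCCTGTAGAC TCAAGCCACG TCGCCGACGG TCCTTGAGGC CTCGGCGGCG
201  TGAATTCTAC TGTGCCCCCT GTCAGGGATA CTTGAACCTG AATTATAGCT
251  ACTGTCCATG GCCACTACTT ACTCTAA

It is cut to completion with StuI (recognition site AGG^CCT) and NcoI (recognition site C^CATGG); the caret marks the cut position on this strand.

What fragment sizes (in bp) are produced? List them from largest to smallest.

67, 55, 54, 38, 30, 21, 12 bp

StuI sites (AGGCCT) start at positions 53, 149, 187.
StuI cuts after base 3 of each site, so after positions 55, 151, 189.
NcoI sites (CCATGG) start at positions 109, 139, 256.
NcoI cuts after the first base of each site, so after positions 109, 139, 256.
Combined cut positions: 55, 109, 139, 151, 189, 256.
Linear molecule, 6 cuts → 7 fragments:
  1–55 → 55 bp
  56–109 → 54 bp
  110–139 → 30 bp
  140–151 → 12 bp
  152–189 → 38 bp
  190–256 → 67 bp
  257–277 → 21 bp
Sorted largest to smallest: 67, 55, 54, 38, 30, 21, 12 bp.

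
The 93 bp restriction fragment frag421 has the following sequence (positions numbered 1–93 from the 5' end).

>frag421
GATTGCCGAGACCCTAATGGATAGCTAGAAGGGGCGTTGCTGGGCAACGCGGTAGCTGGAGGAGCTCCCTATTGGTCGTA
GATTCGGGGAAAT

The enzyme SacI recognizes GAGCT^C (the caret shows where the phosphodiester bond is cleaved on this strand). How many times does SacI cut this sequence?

1

GAGCTC occurs starting at position 62.
SacI cuts at 1 site.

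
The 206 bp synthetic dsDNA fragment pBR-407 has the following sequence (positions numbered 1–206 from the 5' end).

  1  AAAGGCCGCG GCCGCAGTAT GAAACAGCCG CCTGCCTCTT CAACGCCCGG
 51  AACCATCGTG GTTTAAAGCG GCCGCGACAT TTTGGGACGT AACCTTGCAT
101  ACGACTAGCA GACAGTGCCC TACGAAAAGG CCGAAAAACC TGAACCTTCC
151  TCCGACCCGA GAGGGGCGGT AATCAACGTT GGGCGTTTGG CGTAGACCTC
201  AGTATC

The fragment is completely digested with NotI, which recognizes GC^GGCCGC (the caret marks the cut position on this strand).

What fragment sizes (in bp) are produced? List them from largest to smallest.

137, 60, 9 bp

NotI sites (GCGGCCGC) start at positions 8, 68.
NotI cuts after base 2 of each site, so after positions 9, 69.
Linear molecule, 2 cuts → 3 fragments:
  1–9 → 9 bp
  10–69 → 60 bp
  70–206 → 137 bp
Sorted largest to smallest: 137, 60, 9 bp.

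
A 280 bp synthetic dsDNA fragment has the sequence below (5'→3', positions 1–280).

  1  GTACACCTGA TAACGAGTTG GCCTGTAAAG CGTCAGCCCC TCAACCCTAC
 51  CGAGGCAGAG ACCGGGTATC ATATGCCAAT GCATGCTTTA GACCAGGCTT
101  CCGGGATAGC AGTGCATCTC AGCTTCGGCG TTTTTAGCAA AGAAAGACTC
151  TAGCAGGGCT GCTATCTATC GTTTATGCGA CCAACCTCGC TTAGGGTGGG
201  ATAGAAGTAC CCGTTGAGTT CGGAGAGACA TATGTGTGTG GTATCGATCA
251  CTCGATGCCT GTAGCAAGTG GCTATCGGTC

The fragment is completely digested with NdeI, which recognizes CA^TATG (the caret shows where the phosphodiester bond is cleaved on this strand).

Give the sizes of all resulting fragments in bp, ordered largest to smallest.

159, 71, 50 bp

NdeI sites (CATATG) start at positions 70, 229.
NdeI cuts after base 2 of each site, so after positions 71, 230.
Linear molecule, 2 cuts → 3 fragments:
  1–71 → 71 bp
  72–230 → 159 bp
  231–280 → 50 bp
Sorted largest to smallest: 159, 71, 50 bp.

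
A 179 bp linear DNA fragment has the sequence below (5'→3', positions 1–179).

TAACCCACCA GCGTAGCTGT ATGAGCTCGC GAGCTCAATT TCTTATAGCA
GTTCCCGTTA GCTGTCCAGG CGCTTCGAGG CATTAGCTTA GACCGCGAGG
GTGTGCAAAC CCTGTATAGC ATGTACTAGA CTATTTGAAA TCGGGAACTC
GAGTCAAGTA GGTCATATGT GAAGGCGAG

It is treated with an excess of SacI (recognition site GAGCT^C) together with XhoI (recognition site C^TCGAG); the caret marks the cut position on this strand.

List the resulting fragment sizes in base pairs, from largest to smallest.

SacI sites (GAGCTC) start at positions 23, 31.
SacI cuts after base 5 of each site (before the last base), so after positions 27, 35.
The XhoI site (CTCGAG) starts at position 148.
XhoI cuts after the first base of each site, so after position 148.
Combined cut positions: 27, 35, 148.
Linear molecule, 3 cuts → 4 fragments:
  1–27 → 27 bp
  28–35 → 8 bp
  36–148 → 113 bp
  149–179 → 31 bp
Sorted largest to smallest: 113, 31, 27, 8 bp.

113, 31, 27, 8 bp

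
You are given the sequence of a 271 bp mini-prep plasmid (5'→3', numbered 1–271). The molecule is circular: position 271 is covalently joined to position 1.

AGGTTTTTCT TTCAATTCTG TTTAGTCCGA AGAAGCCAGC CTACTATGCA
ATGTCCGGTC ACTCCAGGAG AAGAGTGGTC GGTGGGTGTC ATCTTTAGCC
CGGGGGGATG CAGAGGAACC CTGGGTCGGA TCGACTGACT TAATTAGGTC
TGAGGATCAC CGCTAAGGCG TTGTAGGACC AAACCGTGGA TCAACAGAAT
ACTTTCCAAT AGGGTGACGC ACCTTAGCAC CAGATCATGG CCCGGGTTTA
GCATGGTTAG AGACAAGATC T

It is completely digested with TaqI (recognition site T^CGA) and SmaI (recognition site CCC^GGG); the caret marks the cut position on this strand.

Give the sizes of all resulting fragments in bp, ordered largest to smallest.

The TaqI site (TCGA) starts at position 131.
TaqI cuts after the first base of each site, so after position 131.
SmaI sites (CCCGGG) start at positions 99, 241.
SmaI cuts after base 3 of each site, so after positions 101, 243.
Combined cut positions: 101, 131, 243.
Circular molecule, 3 cuts → 3 fragments:
  102–131 → 30 bp
  132–243 → 112 bp
  244–271 then 1–101 → 28 + 101 = 129 bp
Sorted largest to smallest: 129, 112, 30 bp.

129, 112, 30 bp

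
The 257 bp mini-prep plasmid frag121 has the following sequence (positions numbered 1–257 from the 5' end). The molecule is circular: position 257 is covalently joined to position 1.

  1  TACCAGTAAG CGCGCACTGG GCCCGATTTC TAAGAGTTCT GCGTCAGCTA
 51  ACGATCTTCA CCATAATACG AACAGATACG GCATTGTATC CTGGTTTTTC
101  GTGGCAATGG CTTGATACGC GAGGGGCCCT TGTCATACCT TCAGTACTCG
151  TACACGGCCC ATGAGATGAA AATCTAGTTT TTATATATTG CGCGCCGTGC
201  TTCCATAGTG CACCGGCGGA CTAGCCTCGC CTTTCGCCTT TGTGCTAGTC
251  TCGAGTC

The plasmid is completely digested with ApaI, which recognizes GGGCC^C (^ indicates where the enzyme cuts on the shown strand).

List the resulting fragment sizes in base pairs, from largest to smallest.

ApaI sites (GGGCCC) start at positions 19, 124.
ApaI cuts after base 5 of each site (before the last base), so after positions 23, 128.
Circular molecule, 2 cuts → 2 fragments:
  24–128 → 105 bp
  129–257 then 1–23 → 129 + 23 = 152 bp
Sorted largest to smallest: 152, 105 bp.

152, 105 bp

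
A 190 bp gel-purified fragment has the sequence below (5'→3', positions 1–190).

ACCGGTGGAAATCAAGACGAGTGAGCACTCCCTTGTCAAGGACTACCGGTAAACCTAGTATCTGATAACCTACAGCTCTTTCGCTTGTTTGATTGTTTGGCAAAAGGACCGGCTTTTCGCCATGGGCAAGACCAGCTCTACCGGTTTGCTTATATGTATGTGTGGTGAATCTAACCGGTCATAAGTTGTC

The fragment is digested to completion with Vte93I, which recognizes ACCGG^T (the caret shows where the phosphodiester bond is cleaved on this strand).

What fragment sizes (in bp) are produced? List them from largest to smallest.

Vte93I sites (ACCGGT) start at positions 1, 45, 140, 174.
Vte93I cuts after base 5 of each site (before the last base), so after positions 5, 49, 144, 178.
Linear molecule, 4 cuts → 5 fragments:
  1–5 → 5 bp
  6–49 → 44 bp
  50–144 → 95 bp
  145–178 → 34 bp
  179–190 → 12 bp
Sorted largest to smallest: 95, 44, 34, 12, 5 bp.

95, 44, 34, 12, 5 bp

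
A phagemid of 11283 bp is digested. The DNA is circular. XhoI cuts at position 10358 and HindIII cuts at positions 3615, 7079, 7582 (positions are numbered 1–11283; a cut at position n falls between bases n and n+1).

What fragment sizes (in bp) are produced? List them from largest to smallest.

Combined cut positions (sorted): 3615, 7079, 7582, 10358.
Circular molecule, 4 cuts → 4 fragments:
  7079 − 3615 = 3464 bp
  7582 − 7079 = 503 bp
  10358 − 7582 = 2776 bp
  wrap: 11283 − 10358 + 3615 = 4540 bp
Sorted largest to smallest: 4540, 3464, 2776, 503 bp.

4540, 3464, 2776, 503 bp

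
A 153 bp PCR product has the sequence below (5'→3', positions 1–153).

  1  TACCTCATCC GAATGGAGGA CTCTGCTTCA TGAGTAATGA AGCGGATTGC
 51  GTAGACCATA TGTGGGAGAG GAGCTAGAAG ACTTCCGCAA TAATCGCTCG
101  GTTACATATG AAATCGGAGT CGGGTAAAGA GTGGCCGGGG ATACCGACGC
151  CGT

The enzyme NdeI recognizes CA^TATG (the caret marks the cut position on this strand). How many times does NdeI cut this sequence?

CATATG occurs starting at positions 57, 105.
NdeI cuts at 2 sites.

2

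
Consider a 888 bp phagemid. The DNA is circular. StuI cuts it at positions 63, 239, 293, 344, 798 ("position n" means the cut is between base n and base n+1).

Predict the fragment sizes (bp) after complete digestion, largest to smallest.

454, 176, 153, 54, 51 bp

Circular molecule, 5 cuts → 5 fragments:
  239 − 63 = 176 bp
  293 − 239 = 54 bp
  344 − 293 = 51 bp
  798 − 344 = 454 bp
  wrap: 888 − 798 + 63 = 153 bp
Sorted largest to smallest: 454, 176, 153, 54, 51 bp.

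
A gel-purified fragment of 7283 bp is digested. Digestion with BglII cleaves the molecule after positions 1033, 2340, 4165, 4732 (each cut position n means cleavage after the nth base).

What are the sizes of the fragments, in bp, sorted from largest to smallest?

2551, 1825, 1307, 1033, 567 bp

Linear molecule, 4 cuts → 5 fragments:
  1033 − 0 = 1033 bp
  2340 − 1033 = 1307 bp
  4165 − 2340 = 1825 bp
  4732 − 4165 = 567 bp
  7283 − 4732 = 2551 bp
Sorted largest to smallest: 2551, 1825, 1307, 1033, 567 bp.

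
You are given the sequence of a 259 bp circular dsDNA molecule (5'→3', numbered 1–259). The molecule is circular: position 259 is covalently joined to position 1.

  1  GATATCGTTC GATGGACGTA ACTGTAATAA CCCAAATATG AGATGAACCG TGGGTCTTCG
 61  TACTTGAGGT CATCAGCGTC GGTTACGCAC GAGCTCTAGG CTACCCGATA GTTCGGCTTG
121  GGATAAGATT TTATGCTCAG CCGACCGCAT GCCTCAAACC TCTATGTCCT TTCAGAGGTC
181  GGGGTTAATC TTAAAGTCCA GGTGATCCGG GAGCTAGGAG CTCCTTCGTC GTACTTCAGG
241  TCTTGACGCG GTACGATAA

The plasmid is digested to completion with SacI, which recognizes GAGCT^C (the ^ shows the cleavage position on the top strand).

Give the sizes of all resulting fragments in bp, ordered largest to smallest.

SacI sites (GAGCTC) start at positions 91, 218.
SacI cuts after base 5 of each site (before the last base), so after positions 95, 222.
Circular molecule, 2 cuts → 2 fragments:
  96–222 → 127 bp
  223–259 then 1–95 → 37 + 95 = 132 bp
Sorted largest to smallest: 132, 127 bp.

132, 127 bp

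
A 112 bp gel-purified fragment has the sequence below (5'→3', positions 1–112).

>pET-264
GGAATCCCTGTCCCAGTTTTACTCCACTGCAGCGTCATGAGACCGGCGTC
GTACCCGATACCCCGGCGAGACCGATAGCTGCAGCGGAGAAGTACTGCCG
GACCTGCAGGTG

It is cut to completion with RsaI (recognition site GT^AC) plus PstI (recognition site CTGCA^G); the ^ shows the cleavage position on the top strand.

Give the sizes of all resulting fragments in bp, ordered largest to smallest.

31, 31, 21, 15, 10, 4 bp

RsaI sites (GTAC) start at positions 51, 92.
RsaI cuts after base 2 of each site, so after positions 52, 93.
PstI sites (CTGCAG) start at positions 27, 79, 104.
PstI cuts after base 5 of each site (before the last base), so after positions 31, 83, 108.
Combined cut positions: 31, 52, 83, 93, 108.
Linear molecule, 5 cuts → 6 fragments:
  1–31 → 31 bp
  32–52 → 21 bp
  53–83 → 31 bp
  84–93 → 10 bp
  94–108 → 15 bp
  109–112 → 4 bp
Sorted largest to smallest: 31, 31, 21, 15, 10, 4 bp.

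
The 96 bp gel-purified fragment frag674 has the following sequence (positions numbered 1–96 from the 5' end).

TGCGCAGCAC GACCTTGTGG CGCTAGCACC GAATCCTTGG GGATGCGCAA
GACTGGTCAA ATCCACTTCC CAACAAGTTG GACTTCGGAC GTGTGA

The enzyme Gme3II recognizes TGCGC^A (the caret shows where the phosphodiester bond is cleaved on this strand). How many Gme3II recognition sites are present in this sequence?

TGCGCA occurs starting at positions 1, 44.
Gme3II cuts at 2 sites.

2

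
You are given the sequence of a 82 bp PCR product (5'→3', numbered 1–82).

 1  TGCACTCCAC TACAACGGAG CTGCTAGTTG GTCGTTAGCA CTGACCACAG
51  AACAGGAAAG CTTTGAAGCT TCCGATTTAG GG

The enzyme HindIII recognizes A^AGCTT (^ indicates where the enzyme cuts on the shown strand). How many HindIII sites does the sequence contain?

2

AAGCTT occurs starting at positions 58, 66.
HindIII cuts at 2 sites.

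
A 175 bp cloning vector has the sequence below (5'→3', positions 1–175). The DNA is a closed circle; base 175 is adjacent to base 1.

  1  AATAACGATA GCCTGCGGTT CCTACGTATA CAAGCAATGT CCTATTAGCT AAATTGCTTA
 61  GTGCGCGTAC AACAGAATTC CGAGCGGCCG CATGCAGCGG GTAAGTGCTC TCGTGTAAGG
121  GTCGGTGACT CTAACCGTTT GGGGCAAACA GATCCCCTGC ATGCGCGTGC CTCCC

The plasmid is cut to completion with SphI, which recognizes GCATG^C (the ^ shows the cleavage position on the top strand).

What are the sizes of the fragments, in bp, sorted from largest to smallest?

106, 69 bp

SphI sites (GCATGC) start at positions 90, 159.
SphI cuts after base 5 of each site (before the last base), so after positions 94, 163.
Circular molecule, 2 cuts → 2 fragments:
  95–163 → 69 bp
  164–175 then 1–94 → 12 + 94 = 106 bp
Sorted largest to smallest: 106, 69 bp.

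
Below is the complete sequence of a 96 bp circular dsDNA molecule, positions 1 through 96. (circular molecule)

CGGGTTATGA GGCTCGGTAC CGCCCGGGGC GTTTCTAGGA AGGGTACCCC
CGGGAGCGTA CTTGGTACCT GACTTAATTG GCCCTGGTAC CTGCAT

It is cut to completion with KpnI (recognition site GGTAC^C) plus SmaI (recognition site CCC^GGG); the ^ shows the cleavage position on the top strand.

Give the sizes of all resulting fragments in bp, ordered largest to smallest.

26, 22, 22, 17, 5, 4 bp

KpnI sites (GGTACC) start at positions 16, 43, 64, 86.
KpnI cuts after base 5 of each site (before the last base), so after positions 20, 47, 68, 90.
SmaI sites (CCCGGG) start at positions 23, 49.
SmaI cuts after base 3 of each site, so after positions 25, 51.
Combined cut positions: 20, 25, 47, 51, 68, 90.
Circular molecule, 6 cuts → 6 fragments:
  21–25 → 5 bp
  26–47 → 22 bp
  48–51 → 4 bp
  52–68 → 17 bp
  69–90 → 22 bp
  91–96 then 1–20 → 6 + 20 = 26 bp
Sorted largest to smallest: 26, 22, 22, 17, 5, 4 bp.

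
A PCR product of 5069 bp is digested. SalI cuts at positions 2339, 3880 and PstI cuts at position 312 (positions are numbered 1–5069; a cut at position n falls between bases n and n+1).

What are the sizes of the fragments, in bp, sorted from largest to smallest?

2027, 1541, 1189, 312 bp

Combined cut positions (sorted): 312, 2339, 3880.
Linear molecule, 3 cuts → 4 fragments:
  312 − 0 = 312 bp
  2339 − 312 = 2027 bp
  3880 − 2339 = 1541 bp
  5069 − 3880 = 1189 bp
Sorted largest to smallest: 2027, 1541, 1189, 312 bp.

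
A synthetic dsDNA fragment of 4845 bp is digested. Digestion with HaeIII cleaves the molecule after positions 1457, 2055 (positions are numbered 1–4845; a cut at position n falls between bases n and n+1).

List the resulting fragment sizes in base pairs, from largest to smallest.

Linear molecule, 2 cuts → 3 fragments:
  1457 − 0 = 1457 bp
  2055 − 1457 = 598 bp
  4845 − 2055 = 2790 bp
Sorted largest to smallest: 2790, 1457, 598 bp.

2790, 1457, 598 bp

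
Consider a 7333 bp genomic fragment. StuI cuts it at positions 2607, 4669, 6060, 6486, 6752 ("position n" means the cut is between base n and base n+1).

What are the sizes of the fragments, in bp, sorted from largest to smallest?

2607, 2062, 1391, 581, 426, 266 bp

Linear molecule, 5 cuts → 6 fragments:
  2607 − 0 = 2607 bp
  4669 − 2607 = 2062 bp
  6060 − 4669 = 1391 bp
  6486 − 6060 = 426 bp
  6752 − 6486 = 266 bp
  7333 − 6752 = 581 bp
Sorted largest to smallest: 2607, 2062, 1391, 581, 426, 266 bp.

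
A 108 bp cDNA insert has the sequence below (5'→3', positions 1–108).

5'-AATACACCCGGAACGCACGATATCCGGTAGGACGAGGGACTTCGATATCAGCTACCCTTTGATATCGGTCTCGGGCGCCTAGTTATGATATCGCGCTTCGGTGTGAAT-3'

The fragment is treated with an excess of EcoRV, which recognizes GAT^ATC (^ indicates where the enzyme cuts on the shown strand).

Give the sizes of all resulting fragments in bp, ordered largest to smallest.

26, 25, 21, 19, 17 bp

EcoRV sites (GATATC) start at positions 19, 44, 61, 87.
EcoRV cuts after base 3 of each site, so after positions 21, 46, 63, 89.
Linear molecule, 4 cuts → 5 fragments:
  1–21 → 21 bp
  22–46 → 25 bp
  47–63 → 17 bp
  64–89 → 26 bp
  90–108 → 19 bp
Sorted largest to smallest: 26, 25, 21, 19, 17 bp.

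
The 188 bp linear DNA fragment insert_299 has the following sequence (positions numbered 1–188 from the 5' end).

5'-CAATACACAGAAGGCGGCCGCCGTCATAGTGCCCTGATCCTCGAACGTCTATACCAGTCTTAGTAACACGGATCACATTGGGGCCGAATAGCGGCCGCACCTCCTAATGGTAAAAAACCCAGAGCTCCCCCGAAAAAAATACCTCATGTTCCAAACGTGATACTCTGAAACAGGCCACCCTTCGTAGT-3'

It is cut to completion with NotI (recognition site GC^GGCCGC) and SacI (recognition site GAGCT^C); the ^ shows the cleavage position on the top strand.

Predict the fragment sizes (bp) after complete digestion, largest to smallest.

NotI sites (GCGGCCGC) start at positions 14, 91.
NotI cuts after base 2 of each site, so after positions 15, 92.
The SacI site (GAGCTC) starts at position 122.
SacI cuts after base 5 of each site (before the last base), so after position 126.
Combined cut positions: 15, 92, 126.
Linear molecule, 3 cuts → 4 fragments:
  1–15 → 15 bp
  16–92 → 77 bp
  93–126 → 34 bp
  127–188 → 62 bp
Sorted largest to smallest: 77, 62, 34, 15 bp.

77, 62, 34, 15 bp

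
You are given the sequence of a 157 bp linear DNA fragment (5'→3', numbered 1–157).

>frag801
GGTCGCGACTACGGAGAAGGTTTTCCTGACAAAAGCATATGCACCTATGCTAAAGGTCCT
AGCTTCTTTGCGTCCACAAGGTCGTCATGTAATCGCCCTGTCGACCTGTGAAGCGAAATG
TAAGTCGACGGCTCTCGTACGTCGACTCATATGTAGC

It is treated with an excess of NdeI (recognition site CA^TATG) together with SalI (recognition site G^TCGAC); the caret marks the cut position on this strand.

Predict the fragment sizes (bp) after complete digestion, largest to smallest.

NdeI sites (CATATG) start at positions 36, 148.
NdeI cuts after base 2 of each site, so after positions 37, 149.
SalI sites (GTCGAC) start at positions 100, 124, 141.
SalI cuts after the first base of each site, so after positions 100, 124, 141.
Combined cut positions: 37, 100, 124, 141, 149.
Linear molecule, 5 cuts → 6 fragments:
  1–37 → 37 bp
  38–100 → 63 bp
  101–124 → 24 bp
  125–141 → 17 bp
  142–149 → 8 bp
  150–157 → 8 bp
Sorted largest to smallest: 63, 37, 24, 17, 8, 8 bp.

63, 37, 24, 17, 8, 8 bp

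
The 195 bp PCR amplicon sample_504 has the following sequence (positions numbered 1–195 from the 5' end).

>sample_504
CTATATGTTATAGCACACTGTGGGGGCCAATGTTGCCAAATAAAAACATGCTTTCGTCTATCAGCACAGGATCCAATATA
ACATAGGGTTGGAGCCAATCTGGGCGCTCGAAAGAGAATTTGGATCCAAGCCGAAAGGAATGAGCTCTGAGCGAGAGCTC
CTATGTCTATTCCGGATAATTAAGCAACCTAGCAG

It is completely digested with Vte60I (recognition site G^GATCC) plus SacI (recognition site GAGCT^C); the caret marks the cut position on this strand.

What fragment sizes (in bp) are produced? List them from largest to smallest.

69, 53, 36, 24, 13 bp

Vte60I sites (GGATCC) start at positions 69, 122.
Vte60I cuts after the first base of each site, so after positions 69, 122.
SacI sites (GAGCTC) start at positions 142, 155.
SacI cuts after base 5 of each site (before the last base), so after positions 146, 159.
Combined cut positions: 69, 122, 146, 159.
Linear molecule, 4 cuts → 5 fragments:
  1–69 → 69 bp
  70–122 → 53 bp
  123–146 → 24 bp
  147–159 → 13 bp
  160–195 → 36 bp
Sorted largest to smallest: 69, 53, 36, 24, 13 bp.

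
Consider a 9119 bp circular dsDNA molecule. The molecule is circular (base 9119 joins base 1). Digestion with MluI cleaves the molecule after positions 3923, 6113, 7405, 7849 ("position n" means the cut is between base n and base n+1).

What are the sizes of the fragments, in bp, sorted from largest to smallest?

5193, 2190, 1292, 444 bp

Circular molecule, 4 cuts → 4 fragments:
  6113 − 3923 = 2190 bp
  7405 − 6113 = 1292 bp
  7849 − 7405 = 444 bp
  wrap: 9119 − 7849 + 3923 = 5193 bp
Sorted largest to smallest: 5193, 2190, 1292, 444 bp.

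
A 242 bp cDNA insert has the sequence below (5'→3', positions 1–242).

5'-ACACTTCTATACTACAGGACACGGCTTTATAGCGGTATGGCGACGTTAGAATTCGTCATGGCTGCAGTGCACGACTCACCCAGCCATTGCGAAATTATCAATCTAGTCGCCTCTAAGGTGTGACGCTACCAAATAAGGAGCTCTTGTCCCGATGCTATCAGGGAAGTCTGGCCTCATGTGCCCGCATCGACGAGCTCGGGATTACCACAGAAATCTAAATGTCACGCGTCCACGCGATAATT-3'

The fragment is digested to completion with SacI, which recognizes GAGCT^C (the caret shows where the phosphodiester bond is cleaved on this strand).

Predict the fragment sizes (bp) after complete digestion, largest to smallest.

142, 54, 46 bp

SacI sites (GAGCTC) start at positions 138, 192.
SacI cuts after base 5 of each site (before the last base), so after positions 142, 196.
Linear molecule, 2 cuts → 3 fragments:
  1–142 → 142 bp
  143–196 → 54 bp
  197–242 → 46 bp
Sorted largest to smallest: 142, 54, 46 bp.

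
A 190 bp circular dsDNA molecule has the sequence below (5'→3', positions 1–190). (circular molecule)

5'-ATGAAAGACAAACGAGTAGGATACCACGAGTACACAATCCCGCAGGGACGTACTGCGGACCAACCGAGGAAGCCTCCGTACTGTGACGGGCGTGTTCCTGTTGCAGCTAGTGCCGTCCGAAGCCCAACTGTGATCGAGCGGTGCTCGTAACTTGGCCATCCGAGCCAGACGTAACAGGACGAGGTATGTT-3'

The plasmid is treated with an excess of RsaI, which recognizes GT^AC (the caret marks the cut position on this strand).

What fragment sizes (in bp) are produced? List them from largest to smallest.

142, 28, 20 bp

RsaI sites (GTAC) start at positions 30, 50, 78.
RsaI cuts after base 2 of each site, so after positions 31, 51, 79.
Circular molecule, 3 cuts → 3 fragments:
  32–51 → 20 bp
  52–79 → 28 bp
  80–190 then 1–31 → 111 + 31 = 142 bp
Sorted largest to smallest: 142, 28, 20 bp.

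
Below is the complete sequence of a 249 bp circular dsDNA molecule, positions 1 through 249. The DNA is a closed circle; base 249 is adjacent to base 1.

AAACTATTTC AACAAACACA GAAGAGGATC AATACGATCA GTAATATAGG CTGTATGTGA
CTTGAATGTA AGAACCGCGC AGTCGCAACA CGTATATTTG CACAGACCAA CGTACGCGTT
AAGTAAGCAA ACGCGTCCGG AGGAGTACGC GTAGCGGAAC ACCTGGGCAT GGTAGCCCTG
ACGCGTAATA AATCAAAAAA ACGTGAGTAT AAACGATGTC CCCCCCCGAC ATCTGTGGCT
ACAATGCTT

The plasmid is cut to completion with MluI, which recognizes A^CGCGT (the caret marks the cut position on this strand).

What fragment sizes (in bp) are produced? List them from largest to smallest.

MluI sites (ACGCGT) start at positions 114, 131, 147, 181.
MluI cuts after the first base of each site, so after positions 114, 131, 147, 181.
Circular molecule, 4 cuts → 4 fragments:
  115–131 → 17 bp
  132–147 → 16 bp
  148–181 → 34 bp
  182–249 then 1–114 → 68 + 114 = 182 bp
Sorted largest to smallest: 182, 34, 17, 16 bp.

182, 34, 17, 16 bp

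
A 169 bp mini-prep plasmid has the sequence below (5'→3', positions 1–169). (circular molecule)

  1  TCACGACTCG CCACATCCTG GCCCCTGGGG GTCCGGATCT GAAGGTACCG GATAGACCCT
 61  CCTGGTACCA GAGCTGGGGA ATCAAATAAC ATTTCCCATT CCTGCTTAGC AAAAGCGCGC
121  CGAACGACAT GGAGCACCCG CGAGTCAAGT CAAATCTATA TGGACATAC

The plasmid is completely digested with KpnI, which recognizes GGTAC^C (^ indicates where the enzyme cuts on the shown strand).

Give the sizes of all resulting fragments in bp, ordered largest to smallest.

149, 20 bp

KpnI sites (GGTACC) start at positions 44, 64.
KpnI cuts after base 5 of each site (before the last base), so after positions 48, 68.
Circular molecule, 2 cuts → 2 fragments:
  49–68 → 20 bp
  69–169 then 1–48 → 101 + 48 = 149 bp
Sorted largest to smallest: 149, 20 bp.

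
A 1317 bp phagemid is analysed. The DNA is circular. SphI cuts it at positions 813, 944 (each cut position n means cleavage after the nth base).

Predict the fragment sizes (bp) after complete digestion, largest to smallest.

1186, 131 bp

Circular molecule, 2 cuts → 2 fragments:
  944 − 813 = 131 bp
  wrap: 1317 − 944 + 813 = 1186 bp
Sorted largest to smallest: 1186, 131 bp.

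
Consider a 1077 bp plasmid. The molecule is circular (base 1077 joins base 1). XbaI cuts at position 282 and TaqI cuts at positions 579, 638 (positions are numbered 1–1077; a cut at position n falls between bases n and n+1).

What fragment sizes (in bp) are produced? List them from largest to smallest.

721, 297, 59 bp

Combined cut positions (sorted): 282, 579, 638.
Circular molecule, 3 cuts → 3 fragments:
  579 − 282 = 297 bp
  638 − 579 = 59 bp
  wrap: 1077 − 638 + 282 = 721 bp
Sorted largest to smallest: 721, 297, 59 bp.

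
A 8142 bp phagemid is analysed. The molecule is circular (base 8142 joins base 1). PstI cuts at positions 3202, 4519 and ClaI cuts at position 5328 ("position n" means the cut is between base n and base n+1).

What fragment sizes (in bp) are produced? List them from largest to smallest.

Combined cut positions (sorted): 3202, 4519, 5328.
Circular molecule, 3 cuts → 3 fragments:
  4519 − 3202 = 1317 bp
  5328 − 4519 = 809 bp
  wrap: 8142 − 5328 + 3202 = 6016 bp
Sorted largest to smallest: 6016, 1317, 809 bp.

6016, 1317, 809 bp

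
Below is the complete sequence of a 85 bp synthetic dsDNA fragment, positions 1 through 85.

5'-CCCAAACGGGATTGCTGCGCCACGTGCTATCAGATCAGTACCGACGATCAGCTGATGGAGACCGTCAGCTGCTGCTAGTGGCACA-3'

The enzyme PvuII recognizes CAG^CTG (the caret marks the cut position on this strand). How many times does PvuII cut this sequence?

CAGCTG occurs starting at positions 49, 66.
PvuII cuts at 2 sites.

2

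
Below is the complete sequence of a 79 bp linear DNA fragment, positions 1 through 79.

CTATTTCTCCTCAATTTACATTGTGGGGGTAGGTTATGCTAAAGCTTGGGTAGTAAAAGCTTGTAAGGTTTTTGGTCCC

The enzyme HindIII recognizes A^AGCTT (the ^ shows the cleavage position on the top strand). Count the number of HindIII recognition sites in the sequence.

2

AAGCTT occurs starting at positions 42, 57.
HindIII cuts at 2 sites.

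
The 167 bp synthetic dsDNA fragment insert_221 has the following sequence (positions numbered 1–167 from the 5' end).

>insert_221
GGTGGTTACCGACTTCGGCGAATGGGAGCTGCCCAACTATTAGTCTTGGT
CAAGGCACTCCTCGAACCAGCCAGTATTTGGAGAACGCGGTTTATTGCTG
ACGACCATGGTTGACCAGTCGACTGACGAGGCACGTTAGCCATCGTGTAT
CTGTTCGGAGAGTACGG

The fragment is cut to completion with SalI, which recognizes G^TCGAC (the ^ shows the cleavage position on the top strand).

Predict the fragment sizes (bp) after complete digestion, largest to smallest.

The SalI site (GTCGAC) starts at position 118.
SalI cuts after the first base of each site, so after position 118.
Linear molecule, 1 cut → 2 fragments:
  1–118 → 118 bp
  119–167 → 49 bp
Sorted largest to smallest: 118, 49 bp.

118, 49 bp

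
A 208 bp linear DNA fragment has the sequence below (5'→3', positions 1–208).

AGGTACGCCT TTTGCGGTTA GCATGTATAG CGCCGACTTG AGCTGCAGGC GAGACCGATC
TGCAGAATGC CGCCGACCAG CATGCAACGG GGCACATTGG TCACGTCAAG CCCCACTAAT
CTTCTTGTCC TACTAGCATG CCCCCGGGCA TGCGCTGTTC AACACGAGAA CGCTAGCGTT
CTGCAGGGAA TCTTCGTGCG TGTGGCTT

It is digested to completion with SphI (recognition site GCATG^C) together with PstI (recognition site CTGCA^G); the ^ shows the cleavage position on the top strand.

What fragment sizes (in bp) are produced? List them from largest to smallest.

56, 47, 33, 23, 20, 17, 12 bp

SphI sites (GCATGC) start at positions 80, 136, 148.
SphI cuts after base 5 of each site (before the last base), so after positions 84, 140, 152.
PstI sites (CTGCAG) start at positions 43, 60, 181.
PstI cuts after base 5 of each site (before the last base), so after positions 47, 64, 185.
Combined cut positions: 47, 64, 84, 140, 152, 185.
Linear molecule, 6 cuts → 7 fragments:
  1–47 → 47 bp
  48–64 → 17 bp
  65–84 → 20 bp
  85–140 → 56 bp
  141–152 → 12 bp
  153–185 → 33 bp
  186–208 → 23 bp
Sorted largest to smallest: 56, 47, 33, 23, 20, 17, 12 bp.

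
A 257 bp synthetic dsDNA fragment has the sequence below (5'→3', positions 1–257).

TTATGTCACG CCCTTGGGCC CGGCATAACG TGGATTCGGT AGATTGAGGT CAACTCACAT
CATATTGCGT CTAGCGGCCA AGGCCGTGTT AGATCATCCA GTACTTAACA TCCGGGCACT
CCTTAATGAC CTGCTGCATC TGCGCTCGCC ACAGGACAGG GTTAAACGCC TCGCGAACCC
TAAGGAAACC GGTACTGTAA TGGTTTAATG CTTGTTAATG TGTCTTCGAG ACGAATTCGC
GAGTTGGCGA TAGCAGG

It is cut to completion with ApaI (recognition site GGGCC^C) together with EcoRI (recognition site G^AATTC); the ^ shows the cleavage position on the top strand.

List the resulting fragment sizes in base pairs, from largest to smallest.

The ApaI site (GGGCCC) starts at position 16.
ApaI cuts after base 5 of each site (before the last base), so after position 20.
The EcoRI site (GAATTC) starts at position 233.
EcoRI cuts after the first base of each site, so after position 233.
Combined cut positions: 20, 233.
Linear molecule, 2 cuts → 3 fragments:
  1–20 → 20 bp
  21–233 → 213 bp
  234–257 → 24 bp
Sorted largest to smallest: 213, 24, 20 bp.

213, 24, 20 bp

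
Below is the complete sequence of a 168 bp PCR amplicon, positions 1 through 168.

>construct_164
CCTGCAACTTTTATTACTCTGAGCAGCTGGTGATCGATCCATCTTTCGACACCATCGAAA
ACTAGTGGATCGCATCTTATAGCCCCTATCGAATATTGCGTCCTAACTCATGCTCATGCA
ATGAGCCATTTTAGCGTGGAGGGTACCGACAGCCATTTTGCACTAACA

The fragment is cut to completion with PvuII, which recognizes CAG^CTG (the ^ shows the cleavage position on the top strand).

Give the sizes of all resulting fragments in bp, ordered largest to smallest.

The PvuII site (CAGCTG) starts at position 24.
PvuII cuts after base 3 of each site, so after position 26.
Linear molecule, 1 cut → 2 fragments:
  1–26 → 26 bp
  27–168 → 142 bp
Sorted largest to smallest: 142, 26 bp.

142, 26 bp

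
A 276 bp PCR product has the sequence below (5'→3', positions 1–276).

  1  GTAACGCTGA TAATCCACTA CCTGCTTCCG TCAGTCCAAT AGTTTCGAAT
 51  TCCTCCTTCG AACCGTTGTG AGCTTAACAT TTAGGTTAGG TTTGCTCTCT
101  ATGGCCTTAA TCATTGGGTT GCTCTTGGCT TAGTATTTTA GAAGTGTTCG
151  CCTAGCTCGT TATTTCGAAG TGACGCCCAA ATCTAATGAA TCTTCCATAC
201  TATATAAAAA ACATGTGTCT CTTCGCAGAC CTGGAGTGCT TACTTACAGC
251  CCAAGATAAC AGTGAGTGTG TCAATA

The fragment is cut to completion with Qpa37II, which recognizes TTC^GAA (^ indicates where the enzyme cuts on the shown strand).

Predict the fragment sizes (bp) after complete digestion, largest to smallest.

110, 107, 46, 13 bp

Qpa37II sites (TTCGAA) start at positions 44, 57, 164.
Qpa37II cuts after base 3 of each site, so after positions 46, 59, 166.
Linear molecule, 3 cuts → 4 fragments:
  1–46 → 46 bp
  47–59 → 13 bp
  60–166 → 107 bp
  167–276 → 110 bp
Sorted largest to smallest: 110, 107, 46, 13 bp.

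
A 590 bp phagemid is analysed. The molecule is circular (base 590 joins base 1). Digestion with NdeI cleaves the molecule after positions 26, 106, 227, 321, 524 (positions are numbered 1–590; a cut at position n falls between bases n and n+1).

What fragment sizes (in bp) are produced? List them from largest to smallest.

Circular molecule, 5 cuts → 5 fragments:
  106 − 26 = 80 bp
  227 − 106 = 121 bp
  321 − 227 = 94 bp
  524 − 321 = 203 bp
  wrap: 590 − 524 + 26 = 92 bp
Sorted largest to smallest: 203, 121, 94, 92, 80 bp.

203, 121, 94, 92, 80 bp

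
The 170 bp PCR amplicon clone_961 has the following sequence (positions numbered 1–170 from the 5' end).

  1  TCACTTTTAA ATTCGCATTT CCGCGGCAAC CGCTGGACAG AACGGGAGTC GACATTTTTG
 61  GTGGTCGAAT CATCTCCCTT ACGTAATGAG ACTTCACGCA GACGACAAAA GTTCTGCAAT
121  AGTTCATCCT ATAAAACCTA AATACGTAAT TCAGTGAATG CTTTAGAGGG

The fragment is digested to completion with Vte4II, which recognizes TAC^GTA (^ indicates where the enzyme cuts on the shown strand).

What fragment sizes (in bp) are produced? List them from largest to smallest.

Vte4II sites (TACGTA) start at positions 80, 143.
Vte4II cuts after base 3 of each site, so after positions 82, 145.
Linear molecule, 2 cuts → 3 fragments:
  1–82 → 82 bp
  83–145 → 63 bp
  146–170 → 25 bp
Sorted largest to smallest: 82, 63, 25 bp.

82, 63, 25 bp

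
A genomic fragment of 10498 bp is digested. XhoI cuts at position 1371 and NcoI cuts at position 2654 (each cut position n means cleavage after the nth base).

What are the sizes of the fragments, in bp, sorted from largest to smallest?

Combined cut positions (sorted): 1371, 2654.
Linear molecule, 2 cuts → 3 fragments:
  1371 − 0 = 1371 bp
  2654 − 1371 = 1283 bp
  10498 − 2654 = 7844 bp
Sorted largest to smallest: 7844, 1371, 1283 bp.

7844, 1371, 1283 bp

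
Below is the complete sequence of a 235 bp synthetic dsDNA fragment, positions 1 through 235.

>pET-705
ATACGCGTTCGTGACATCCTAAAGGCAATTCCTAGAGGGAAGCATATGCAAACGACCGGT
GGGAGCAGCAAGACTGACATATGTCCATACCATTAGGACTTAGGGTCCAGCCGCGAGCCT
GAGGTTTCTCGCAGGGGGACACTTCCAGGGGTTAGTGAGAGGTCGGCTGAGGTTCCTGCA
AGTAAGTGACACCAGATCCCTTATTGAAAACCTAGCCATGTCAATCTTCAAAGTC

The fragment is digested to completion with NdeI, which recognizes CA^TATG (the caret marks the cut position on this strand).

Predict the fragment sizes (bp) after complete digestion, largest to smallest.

156, 44, 35 bp

NdeI sites (CATATG) start at positions 43, 78.
NdeI cuts after base 2 of each site, so after positions 44, 79.
Linear molecule, 2 cuts → 3 fragments:
  1–44 → 44 bp
  45–79 → 35 bp
  80–235 → 156 bp
Sorted largest to smallest: 156, 44, 35 bp.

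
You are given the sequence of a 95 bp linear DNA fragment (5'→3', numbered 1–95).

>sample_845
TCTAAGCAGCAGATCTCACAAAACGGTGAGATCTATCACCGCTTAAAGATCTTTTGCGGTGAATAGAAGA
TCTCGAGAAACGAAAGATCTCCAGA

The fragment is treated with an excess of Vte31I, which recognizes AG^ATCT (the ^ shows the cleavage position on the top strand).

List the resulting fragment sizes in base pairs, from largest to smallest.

21, 18, 18, 17, 12, 9 bp

Vte31I sites (AGATCT) start at positions 11, 29, 47, 68, 85.
Vte31I cuts after base 2 of each site, so after positions 12, 30, 48, 69, 86.
Linear molecule, 5 cuts → 6 fragments:
  1–12 → 12 bp
  13–30 → 18 bp
  31–48 → 18 bp
  49–69 → 21 bp
  70–86 → 17 bp
  87–95 → 9 bp
Sorted largest to smallest: 21, 18, 18, 17, 12, 9 bp.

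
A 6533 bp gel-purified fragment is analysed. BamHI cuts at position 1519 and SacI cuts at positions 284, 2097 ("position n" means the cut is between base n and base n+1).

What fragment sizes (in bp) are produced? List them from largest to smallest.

Combined cut positions (sorted): 284, 1519, 2097.
Linear molecule, 3 cuts → 4 fragments:
  284 − 0 = 284 bp
  1519 − 284 = 1235 bp
  2097 − 1519 = 578 bp
  6533 − 2097 = 4436 bp
Sorted largest to smallest: 4436, 1235, 578, 284 bp.

4436, 1235, 578, 284 bp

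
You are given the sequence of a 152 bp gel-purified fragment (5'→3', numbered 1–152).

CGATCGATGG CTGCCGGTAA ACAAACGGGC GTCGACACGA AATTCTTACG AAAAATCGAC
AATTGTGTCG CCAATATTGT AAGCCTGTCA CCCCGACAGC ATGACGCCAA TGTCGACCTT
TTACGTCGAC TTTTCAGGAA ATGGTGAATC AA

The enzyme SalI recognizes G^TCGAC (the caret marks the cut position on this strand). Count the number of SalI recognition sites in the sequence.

GTCGAC occurs starting at positions 31, 112, 125.
SalI cuts at 3 sites.

3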